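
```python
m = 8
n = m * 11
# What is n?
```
Trace:
  m=8
  m=8, n=88

Final answer: 88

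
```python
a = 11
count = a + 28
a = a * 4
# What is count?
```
Trace:
  a=11
  a=11, count=39
  a=44, count=39

Final answer: 39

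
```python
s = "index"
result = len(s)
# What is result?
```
Trace:
  s='index'
  s='index', result=5

Final answer: 5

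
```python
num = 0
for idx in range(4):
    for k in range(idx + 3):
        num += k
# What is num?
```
Trace:
  num=0
  num=0, idx=0, k=0
  num=1, idx=0, k=1
  num=3, idx=0, k=2
  num=3, idx=1, k=0
  num=4, idx=1, k=1
  num=6, idx=1, k=2
  num=9, idx=1, k=3
  num=9, idx=2, k=0
  num=10, idx=2, k=1
  num=12, idx=2, k=2
  num=15, idx=2, k=3
  num=19, idx=2, k=4
  num=19, idx=3, k=0
  num=20, idx=3, k=1
  num=22, idx=3, k=2
  num=25, idx=3, k=3
  num=29, idx=3, k=4
  num=34, idx=3, k=5

Final answer: 34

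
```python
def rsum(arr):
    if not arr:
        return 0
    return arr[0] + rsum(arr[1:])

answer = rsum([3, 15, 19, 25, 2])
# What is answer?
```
Call trace:
rsum(arr=[3, 15, 19, 25, 2])
  rsum(arr=[15, 19, 25, 2])
    rsum(arr=[19, 25, 2])
      rsum(arr=[25, 2])
        rsum(arr=[2])
          rsum(arr=[])
          -> return 0
        -> return 2
      -> return 27
    -> return 46
  -> return 61
-> return 64

Final answer: 64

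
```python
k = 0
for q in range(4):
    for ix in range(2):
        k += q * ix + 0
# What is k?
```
Trace:
  k=0
  k=0, q=0, ix=0
  k=0, q=0, ix=1
  k=0, q=1, ix=0
  k=1, q=1, ix=1
  k=1, q=2, ix=0
  k=3, q=2, ix=1
  k=3, q=3, ix=0
  k=6, q=3, ix=1

Final answer: 6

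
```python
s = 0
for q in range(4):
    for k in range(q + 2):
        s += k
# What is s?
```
Trace:
  s=0
  s=0, q=0, k=0
  s=1, q=0, k=1
  s=1, q=1, k=0
  s=2, q=1, k=1
  s=4, q=1, k=2
  s=4, q=2, k=0
  s=5, q=2, k=1
  s=7, q=2, k=2
  s=10, q=2, k=3
  s=10, q=3, k=0
  s=11, q=3, k=1
  s=13, q=3, k=2
  s=16, q=3, k=3
  s=20, q=3, k=4

Final answer: 20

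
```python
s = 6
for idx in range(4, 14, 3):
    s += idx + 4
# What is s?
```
Trace:
  s=6
  s=14, idx=4
  s=25, idx=7
  s=39, idx=10
  s=56, idx=13

Final answer: 56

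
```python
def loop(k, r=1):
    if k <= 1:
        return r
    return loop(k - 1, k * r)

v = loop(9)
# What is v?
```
Call trace:
loop(k=9, r=1)
  loop(k=8, r=9)
    loop(k=7, r=72)
      loop(k=6, r=504)
        loop(k=5, r=3024)
          loop(k=4, r=15120)
            loop(k=3, r=60480)
              loop(k=2, r=181440)
                loop(k=1, r=362880)
                -> return 362880
              -> return 362880
            -> return 362880
          -> return 362880
        -> return 362880
      -> return 362880
    -> return 362880
  -> return 362880
-> return 362880

Final answer: 362880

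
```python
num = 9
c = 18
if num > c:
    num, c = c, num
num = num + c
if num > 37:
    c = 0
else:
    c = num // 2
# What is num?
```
Trace:
  num=9
  num=9, c=18
  num=9, c=18
  num=27, c=18
  num=27, c=13

Final answer: 27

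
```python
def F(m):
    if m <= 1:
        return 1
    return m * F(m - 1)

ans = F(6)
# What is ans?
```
Call trace:
F(m=6)
  F(m=5)
    F(m=4)
      F(m=3)
        F(m=2)
          F(m=1)
          -> return 1
        -> return 2
      -> return 6
    -> return 24
  -> return 120
-> return 720

Final answer: 720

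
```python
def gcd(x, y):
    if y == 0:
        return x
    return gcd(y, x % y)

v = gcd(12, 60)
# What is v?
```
Call trace:
gcd(x=12, y=60)
  gcd(x=60, y=12)
    gcd(x=12, y=0)
    -> return 12
  -> return 12
-> return 12

Final answer: 12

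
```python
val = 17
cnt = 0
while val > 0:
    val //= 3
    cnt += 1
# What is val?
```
Trace:
  val=17
  val=17, cnt=0
  val=5, cnt=1
  val=1, cnt=2
  val=0, cnt=3

Final answer: 0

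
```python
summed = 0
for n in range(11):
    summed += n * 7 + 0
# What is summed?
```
Trace:
  summed=0
  summed=0, n=0
  summed=7, n=1
  summed=21, n=2
  summed=42, n=3
  summed=70, n=4
  summed=105, n=5
  summed=147, n=6
  summed=196, n=7
  summed=252, n=8
  summed=315, n=9
  summed=385, n=10

Final answer: 385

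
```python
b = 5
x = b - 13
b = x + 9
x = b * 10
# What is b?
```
Trace:
  b=5
  b=5, x=-8
  b=1, x=-8
  b=1, x=10

Final answer: 1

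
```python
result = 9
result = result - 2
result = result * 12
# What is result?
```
Trace:
  result=9
  result=7
  result=84

Final answer: 84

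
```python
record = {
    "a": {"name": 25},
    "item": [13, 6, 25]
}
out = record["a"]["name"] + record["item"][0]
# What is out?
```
Trace:
  record={'a': {'name': 25}, 'item': [13, 6, 25]}
  record={'a': {'name': 25}, 'item': [13, 6, 25]}, out=38

Final answer: 38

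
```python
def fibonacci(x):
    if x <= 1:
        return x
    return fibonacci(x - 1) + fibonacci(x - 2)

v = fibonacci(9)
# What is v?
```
Call trace (a repeated sub-call is expanded the first time; later identical calls just restate its return value):
fibonacci(x=9)
  fibonacci(x=8)
    fibonacci(x=7)
      fibonacci(x=6)
        fibonacci(x=5)
          fibonacci(x=4)
            fibonacci(x=3)
              fibonacci(x=2)
                fibonacci(x=1)
                -> return 1
                fibonacci(x=0)
                -> return 0
              -> return 1
              fibonacci(x=1)
              -> return 1
            -> return 2
            fibonacci(x=2) -> return 1  (same call as traced above)
          -> return 3
          fibonacci(x=3) -> return 2  (same call as traced above)
        -> return 5
        fibonacci(x=4) -> return 3  (same call as traced above)
      -> return 8
      fibonacci(x=5) -> return 5  (same call as traced above)
    -> return 13
    fibonacci(x=6) -> return 8  (same call as traced above)
  -> return 21
  fibonacci(x=7) -> return 13  (same call as traced above)
-> return 34

Final answer: 34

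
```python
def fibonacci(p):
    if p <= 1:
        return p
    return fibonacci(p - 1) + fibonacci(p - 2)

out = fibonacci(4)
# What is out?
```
Call trace (a repeated sub-call is expanded the first time; later identical calls just restate its return value):
fibonacci(p=4)
  fibonacci(p=3)
    fibonacci(p=2)
      fibonacci(p=1)
      -> return 1
      fibonacci(p=0)
      -> return 0
    -> return 1
    fibonacci(p=1)
    -> return 1
  -> return 2
  fibonacci(p=2) -> return 1  (same call as traced above)
-> return 3

Final answer: 3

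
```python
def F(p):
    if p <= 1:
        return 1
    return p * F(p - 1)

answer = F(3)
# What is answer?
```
Call trace:
F(p=3)
  F(p=2)
    F(p=1)
    -> return 1
  -> return 2
-> return 6

Final answer: 6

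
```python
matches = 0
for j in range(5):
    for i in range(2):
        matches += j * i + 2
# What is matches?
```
Trace:
  matches=0
  matches=2, j=0, i=0
  matches=4, j=0, i=1
  matches=6, j=1, i=0
  matches=9, j=1, i=1
  matches=11, j=2, i=0
  matches=15, j=2, i=1
  matches=17, j=3, i=0
  matches=22, j=3, i=1
  matches=24, j=4, i=0
  matches=30, j=4, i=1

Final answer: 30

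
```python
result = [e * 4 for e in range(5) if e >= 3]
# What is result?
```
Trace:
  e=0
  e=1
  e=2
  e=3
  e=4
  result=[12, 16]

Final answer: [12, 16]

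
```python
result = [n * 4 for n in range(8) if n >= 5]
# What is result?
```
Trace:
  n=0
  n=1
  n=2
  n=3
  n=4
  n=5
  n=6
  n=7
  result=[20, 24, 28]

Final answer: [20, 24, 28]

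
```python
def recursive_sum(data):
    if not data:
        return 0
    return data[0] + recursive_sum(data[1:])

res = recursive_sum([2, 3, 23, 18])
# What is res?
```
Call trace:
recursive_sum(data=[2, 3, 23, 18])
  recursive_sum(data=[3, 23, 18])
    recursive_sum(data=[23, 18])
      recursive_sum(data=[18])
        recursive_sum(data=[])
        -> return 0
      -> return 18
    -> return 41
  -> return 44
-> return 46

Final answer: 46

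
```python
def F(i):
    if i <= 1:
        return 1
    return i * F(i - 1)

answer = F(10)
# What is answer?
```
Call trace:
F(i=10)
  F(i=9)
    F(i=8)
      F(i=7)
        F(i=6)
          F(i=5)
            F(i=4)
              F(i=3)
                F(i=2)
                  F(i=1)
                  -> return 1
                -> return 2
              -> return 6
            -> return 24
          -> return 120
        -> return 720
      -> return 5040
    -> return 40320
  -> return 362880
-> return 3628800

Final answer: 3628800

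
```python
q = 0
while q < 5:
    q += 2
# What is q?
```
Trace:
  q=0
  q=2
  q=4
  q=6

Final answer: 6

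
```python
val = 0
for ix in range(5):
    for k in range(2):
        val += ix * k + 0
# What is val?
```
Trace:
  val=0
  val=0, ix=0, k=0
  val=0, ix=0, k=1
  val=0, ix=1, k=0
  val=1, ix=1, k=1
  val=1, ix=2, k=0
  val=3, ix=2, k=1
  val=3, ix=3, k=0
  val=6, ix=3, k=1
  val=6, ix=4, k=0
  val=10, ix=4, k=1

Final answer: 10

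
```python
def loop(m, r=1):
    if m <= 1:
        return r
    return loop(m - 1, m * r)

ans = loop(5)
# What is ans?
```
Call trace:
loop(m=5, r=1)
  loop(m=4, r=5)
    loop(m=3, r=20)
      loop(m=2, r=60)
        loop(m=1, r=120)
        -> return 120
      -> return 120
    -> return 120
  -> return 120
-> return 120

Final answer: 120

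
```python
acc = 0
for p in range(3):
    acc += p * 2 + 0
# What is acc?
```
Trace:
  acc=0
  acc=0, p=0
  acc=2, p=1
  acc=6, p=2

Final answer: 6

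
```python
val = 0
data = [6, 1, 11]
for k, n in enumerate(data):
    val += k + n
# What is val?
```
Trace:
  val=0
  val=6, k=0, n=6
  val=8, k=1, n=1
  val=21, k=2, n=11

Final answer: 21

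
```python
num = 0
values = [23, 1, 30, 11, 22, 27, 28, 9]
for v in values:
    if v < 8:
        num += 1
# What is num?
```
Trace:
  num=0
  num=0, v=23
  num=1, v=1
  num=1, v=30
  num=1, v=11
  num=1, v=22
  num=1, v=27
  num=1, v=28
  num=1, v=9

Final answer: 1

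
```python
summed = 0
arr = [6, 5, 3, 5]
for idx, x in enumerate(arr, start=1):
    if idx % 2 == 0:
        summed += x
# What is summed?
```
Trace:
  summed=0
  summed=0, idx=1, x=6
  summed=5, idx=2, x=5
  summed=5, idx=3, x=3
  summed=10, idx=4, x=5

Final answer: 10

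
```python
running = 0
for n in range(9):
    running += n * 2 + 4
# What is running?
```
Trace:
  running=0
  running=4, n=0
  running=10, n=1
  running=18, n=2
  running=28, n=3
  running=40, n=4
  running=54, n=5
  running=70, n=6
  running=88, n=7
  running=108, n=8

Final answer: 108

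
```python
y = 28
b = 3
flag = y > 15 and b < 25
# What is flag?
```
Trace:
  y=28
  y=28, b=3
  y=28, b=3, flag=True

Final answer: True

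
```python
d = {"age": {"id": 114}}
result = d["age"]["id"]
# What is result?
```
Trace:
  d={'age': {'id': 114}}
  d={'age': {'id': 114}}, result=114

Final answer: 114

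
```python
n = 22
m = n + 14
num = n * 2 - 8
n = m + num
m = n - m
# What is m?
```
Trace:
  n=22
  n=22, m=36
  n=22, m=36, num=36
  n=72, m=36, num=36
  n=72, m=36, num=36

Final answer: 36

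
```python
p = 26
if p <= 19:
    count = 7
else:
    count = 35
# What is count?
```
Trace:
  p=26
  p=26, count=35

Final answer: 35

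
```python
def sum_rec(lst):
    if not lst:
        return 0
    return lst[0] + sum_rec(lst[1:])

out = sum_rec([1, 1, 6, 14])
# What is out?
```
Call trace:
sum_rec(lst=[1, 1, 6, 14])
  sum_rec(lst=[1, 6, 14])
    sum_rec(lst=[6, 14])
      sum_rec(lst=[14])
        sum_rec(lst=[])
        -> return 0
      -> return 14
    -> return 20
  -> return 21
-> return 22

Final answer: 22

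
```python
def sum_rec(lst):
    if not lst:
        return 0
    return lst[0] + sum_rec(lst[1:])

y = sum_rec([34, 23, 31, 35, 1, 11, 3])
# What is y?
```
Call trace:
sum_rec(lst=[34, 23, 31, 35, 1, 11, 3])
  sum_rec(lst=[23, 31, 35, 1, 11, 3])
    sum_rec(lst=[31, 35, 1, 11, 3])
      sum_rec(lst=[35, 1, 11, 3])
        sum_rec(lst=[1, 11, 3])
          sum_rec(lst=[11, 3])
            sum_rec(lst=[3])
              sum_rec(lst=[])
              -> return 0
            -> return 3
          -> return 14
        -> return 15
      -> return 50
    -> return 81
  -> return 104
-> return 138

Final answer: 138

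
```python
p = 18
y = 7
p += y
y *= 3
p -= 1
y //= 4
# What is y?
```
Trace:
  p=18
  p=18, y=7
  p=25, y=7
  p=25, y=21
  p=24, y=21
  p=24, y=5

Final answer: 5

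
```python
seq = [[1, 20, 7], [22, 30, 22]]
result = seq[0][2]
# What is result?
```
Trace:
  seq=[[1, 20, 7], [22, 30, 22]]
  seq=[[1, 20, 7], [22, 30, 22]], result=7

Final answer: 7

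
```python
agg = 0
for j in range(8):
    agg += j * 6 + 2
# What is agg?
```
Trace:
  agg=0
  agg=2, j=0
  agg=10, j=1
  agg=24, j=2
  agg=44, j=3
  agg=70, j=4
  agg=102, j=5
  agg=140, j=6
  agg=184, j=7

Final answer: 184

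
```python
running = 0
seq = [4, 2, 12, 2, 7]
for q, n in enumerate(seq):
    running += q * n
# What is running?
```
Trace:
  running=0
  running=0, q=0, n=4
  running=2, q=1, n=2
  running=26, q=2, n=12
  running=32, q=3, n=2
  running=60, q=4, n=7

Final answer: 60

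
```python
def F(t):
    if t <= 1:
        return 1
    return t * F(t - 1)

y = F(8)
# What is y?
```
Call trace:
F(t=8)
  F(t=7)
    F(t=6)
      F(t=5)
        F(t=4)
          F(t=3)
            F(t=2)
              F(t=1)
              -> return 1
            -> return 2
          -> return 6
        -> return 24
      -> return 120
    -> return 720
  -> return 5040
-> return 40320

Final answer: 40320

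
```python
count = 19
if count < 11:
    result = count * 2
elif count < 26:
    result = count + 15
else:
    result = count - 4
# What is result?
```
Trace:
  count=19
  count=19, result=34

Final answer: 34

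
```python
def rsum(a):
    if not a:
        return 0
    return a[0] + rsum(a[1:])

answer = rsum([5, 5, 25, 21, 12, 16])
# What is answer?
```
Call trace:
rsum(a=[5, 5, 25, 21, 12, 16])
  rsum(a=[5, 25, 21, 12, 16])
    rsum(a=[25, 21, 12, 16])
      rsum(a=[21, 12, 16])
        rsum(a=[12, 16])
          rsum(a=[16])
            rsum(a=[])
            -> return 0
          -> return 16
        -> return 28
      -> return 49
    -> return 74
  -> return 79
-> return 84

Final answer: 84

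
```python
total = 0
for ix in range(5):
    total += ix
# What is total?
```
Trace:
  total=0
  total=0, ix=0
  total=1, ix=1
  total=3, ix=2
  total=6, ix=3
  total=10, ix=4

Final answer: 10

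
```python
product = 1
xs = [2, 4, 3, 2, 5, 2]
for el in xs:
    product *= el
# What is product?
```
Trace:
  product=1
  product=2, el=2
  product=8, el=4
  product=24, el=3
  product=48, el=2
  product=240, el=5
  product=480, el=2

Final answer: 480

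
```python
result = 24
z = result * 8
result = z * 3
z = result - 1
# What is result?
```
Trace:
  result=24
  result=24, z=192
  result=576, z=192
  result=576, z=575

Final answer: 576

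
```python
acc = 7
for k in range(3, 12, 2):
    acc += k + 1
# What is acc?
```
Trace:
  acc=7
  acc=11, k=3
  acc=17, k=5
  acc=25, k=7
  acc=35, k=9
  acc=47, k=11

Final answer: 47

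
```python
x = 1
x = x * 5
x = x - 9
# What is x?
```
Trace:
  x=1
  x=5
  x=-4

Final answer: -4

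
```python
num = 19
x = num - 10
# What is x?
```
Trace:
  num=19
  num=19, x=9

Final answer: 9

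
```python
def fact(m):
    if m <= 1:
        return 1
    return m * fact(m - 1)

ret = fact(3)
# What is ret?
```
Call trace:
fact(m=3)
  fact(m=2)
    fact(m=1)
    -> return 1
  -> return 2
-> return 6

Final answer: 6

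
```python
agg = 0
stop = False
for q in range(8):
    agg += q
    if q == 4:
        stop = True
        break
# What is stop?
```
Trace:
  agg=0
  agg=0, stop=False
  agg=0, stop=False, q=0
  agg=1, stop=False, q=1
  agg=3, stop=False, q=2
  agg=6, stop=False, q=3
  agg=10, stop=True, q=4

Final answer: True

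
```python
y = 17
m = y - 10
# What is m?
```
Trace:
  y=17
  y=17, m=7

Final answer: 7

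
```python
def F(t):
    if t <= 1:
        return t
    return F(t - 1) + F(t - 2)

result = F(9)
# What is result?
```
Call trace (a repeated sub-call is expanded the first time; later identical calls just restate its return value):
F(t=9)
  F(t=8)
    F(t=7)
      F(t=6)
        F(t=5)
          F(t=4)
            F(t=3)
              F(t=2)
                F(t=1)
                -> return 1
                F(t=0)
                -> return 0
              -> return 1
              F(t=1)
              -> return 1
            -> return 2
            F(t=2) -> return 1  (same call as traced above)
          -> return 3
          F(t=3) -> return 2  (same call as traced above)
        -> return 5
        F(t=4) -> return 3  (same call as traced above)
      -> return 8
      F(t=5) -> return 5  (same call as traced above)
    -> return 13
    F(t=6) -> return 8  (same call as traced above)
  -> return 21
  F(t=7) -> return 13  (same call as traced above)
-> return 34

Final answer: 34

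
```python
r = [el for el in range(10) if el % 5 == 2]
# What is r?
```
Trace:
  el=0
  el=1
  el=2
  el=3
  el=4
  el=5
  el=6
  el=7
  el=8
  el=9
  r=[2, 7]

Final answer: [2, 7]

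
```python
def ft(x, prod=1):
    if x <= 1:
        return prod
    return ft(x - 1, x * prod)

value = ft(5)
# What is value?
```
Call trace:
ft(x=5, prod=1)
  ft(x=4, prod=5)
    ft(x=3, prod=20)
      ft(x=2, prod=60)
        ft(x=1, prod=120)
        -> return 120
      -> return 120
    -> return 120
  -> return 120
-> return 120

Final answer: 120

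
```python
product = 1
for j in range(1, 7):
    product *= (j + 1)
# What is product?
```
Trace:
  product=1
  product=2, j=1
  product=6, j=2
  product=24, j=3
  product=120, j=4
  product=720, j=5
  product=5040, j=6

Final answer: 5040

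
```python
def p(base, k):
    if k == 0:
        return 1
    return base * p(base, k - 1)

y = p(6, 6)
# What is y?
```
Call trace:
p(base=6, k=6)
  p(base=6, k=5)
    p(base=6, k=4)
      p(base=6, k=3)
        p(base=6, k=2)
          p(base=6, k=1)
            p(base=6, k=0)
            -> return 1
          -> return 6
        -> return 36
      -> return 216
    -> return 1296
  -> return 7776
-> return 46656

Final answer: 46656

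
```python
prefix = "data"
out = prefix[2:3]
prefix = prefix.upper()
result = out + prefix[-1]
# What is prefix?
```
Trace:
  prefix='data'
  prefix='data', out='t'
  prefix='DATA', out='t'
  prefix='DATA', out='t', result='tA'

Final answer: 'DATA'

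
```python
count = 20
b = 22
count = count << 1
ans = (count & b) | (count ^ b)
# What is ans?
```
Trace:
  count=20
  count=20, b=22
  count=40, b=22
  count=40, b=22, ans=62

Final answer: 62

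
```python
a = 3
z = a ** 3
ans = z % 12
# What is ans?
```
Trace:
  a=3
  a=3, z=27
  a=3, z=27, ans=3

Final answer: 3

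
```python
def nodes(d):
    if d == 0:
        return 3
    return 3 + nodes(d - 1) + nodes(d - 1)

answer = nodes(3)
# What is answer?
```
Call trace (a repeated sub-call is expanded the first time; later identical calls just restate its return value):
nodes(d=3)
  nodes(d=2)
    nodes(d=1)
      nodes(d=0)
      -> return 3
      nodes(d=0)
      -> return 3
    -> return 9
    nodes(d=1) -> return 9  (same call as traced above)
  -> return 21
  nodes(d=2) -> return 21  (same call as traced above)
-> return 45

Final answer: 45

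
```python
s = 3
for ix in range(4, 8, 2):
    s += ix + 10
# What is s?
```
Trace:
  s=3
  s=17, ix=4
  s=33, ix=6

Final answer: 33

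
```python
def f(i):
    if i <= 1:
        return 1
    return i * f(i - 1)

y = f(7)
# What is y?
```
Call trace:
f(i=7)
  f(i=6)
    f(i=5)
      f(i=4)
        f(i=3)
          f(i=2)
            f(i=1)
            -> return 1
          -> return 2
        -> return 6
      -> return 24
    -> return 120
  -> return 720
-> return 5040

Final answer: 5040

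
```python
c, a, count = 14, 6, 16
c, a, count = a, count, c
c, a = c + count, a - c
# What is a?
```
Trace:
  c=14, a=6, count=16
  c=6, a=16, count=14
  c=20, a=10, count=14

Final answer: 10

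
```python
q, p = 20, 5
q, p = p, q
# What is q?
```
Trace:
  q=20, p=5
  q=5, p=20

Final answer: 5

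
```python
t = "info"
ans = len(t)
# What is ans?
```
Trace:
  t='info'
  t='info', ans=4

Final answer: 4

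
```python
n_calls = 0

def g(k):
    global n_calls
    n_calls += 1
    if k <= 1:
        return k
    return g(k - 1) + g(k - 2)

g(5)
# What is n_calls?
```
Call trace (a repeated sub-call is expanded the first time; later identical calls just restate its return value):
g(k=5)
  g(k=4)
    g(k=3)
      g(k=2)
        g(k=1)
        -> return 1
        g(k=0)
        -> return 0
      -> return 1
      g(k=1)
      -> return 1
    -> return 2
    g(k=2) -> return 1  (same call as traced above)
  -> return 3
  g(k=3) -> return 2  (same call as traced above)
-> return 5

n_calls is incremented once per call, so count the calls in each subtree. Let C(k) = number of calls made by g(k).
C(0) = C(1) = 1 (base case, no recursion); C(k) = 1 + C(k - 1) + C(k - 2) otherwise.
C(2) = 1 + C(1) + C(0) = 1 + 1 + 1 = 3
C(3) = 1 + C(2) + C(1) = 1 + 3 + 1 = 5
C(4) = 1 + C(3) + C(2) = 1 + 5 + 3 = 9
C(5) = 1 + C(4) + C(3) = 1 + 9 + 5 = 15
n_calls = C(5) = 15

Final answer: 15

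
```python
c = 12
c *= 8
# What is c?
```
Trace:
  c=12
  c=96

Final answer: 96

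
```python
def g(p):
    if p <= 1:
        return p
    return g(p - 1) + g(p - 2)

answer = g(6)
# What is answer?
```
Call trace (a repeated sub-call is expanded the first time; later identical calls just restate its return value):
g(p=6)
  g(p=5)
    g(p=4)
      g(p=3)
        g(p=2)
          g(p=1)
          -> return 1
          g(p=0)
          -> return 0
        -> return 1
        g(p=1)
        -> return 1
      -> return 2
      g(p=2) -> return 1  (same call as traced above)
    -> return 3
    g(p=3) -> return 2  (same call as traced above)
  -> return 5
  g(p=4) -> return 3  (same call as traced above)
-> return 8

Final answer: 8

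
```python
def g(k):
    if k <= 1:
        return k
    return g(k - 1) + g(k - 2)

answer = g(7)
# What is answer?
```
Call trace (a repeated sub-call is expanded the first time; later identical calls just restate its return value):
g(k=7)
  g(k=6)
    g(k=5)
      g(k=4)
        g(k=3)
          g(k=2)
            g(k=1)
            -> return 1
            g(k=0)
            -> return 0
          -> return 1
          g(k=1)
          -> return 1
        -> return 2
        g(k=2) -> return 1  (same call as traced above)
      -> return 3
      g(k=3) -> return 2  (same call as traced above)
    -> return 5
    g(k=4) -> return 3  (same call as traced above)
  -> return 8
  g(k=5) -> return 5  (same call as traced above)
-> return 13

Final answer: 13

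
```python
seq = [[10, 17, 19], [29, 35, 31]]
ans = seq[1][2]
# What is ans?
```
Trace:
  seq=[[10, 17, 19], [29, 35, 31]]
  seq=[[10, 17, 19], [29, 35, 31]], ans=31

Final answer: 31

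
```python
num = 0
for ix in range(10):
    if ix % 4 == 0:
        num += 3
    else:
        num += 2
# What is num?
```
Trace:
  num=0
  num=3, ix=0
  num=5, ix=1
  num=7, ix=2
  num=9, ix=3
  num=12, ix=4
  num=14, ix=5
  num=16, ix=6
  num=18, ix=7
  num=21, ix=8
  num=23, ix=9

Final answer: 23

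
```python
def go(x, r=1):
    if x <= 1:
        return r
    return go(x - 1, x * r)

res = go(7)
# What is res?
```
Call trace:
go(x=7, r=1)
  go(x=6, r=7)
    go(x=5, r=42)
      go(x=4, r=210)
        go(x=3, r=840)
          go(x=2, r=2520)
            go(x=1, r=5040)
            -> return 5040
          -> return 5040
        -> return 5040
      -> return 5040
    -> return 5040
  -> return 5040
-> return 5040

Final answer: 5040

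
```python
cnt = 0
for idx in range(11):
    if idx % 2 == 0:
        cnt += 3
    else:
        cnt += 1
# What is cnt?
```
Trace:
  cnt=0
  cnt=3, idx=0
  cnt=4, idx=1
  cnt=7, idx=2
  cnt=8, idx=3
  cnt=11, idx=4
  cnt=12, idx=5
  cnt=15, idx=6
  cnt=16, idx=7
  cnt=19, idx=8
  cnt=20, idx=9
  cnt=23, idx=10

Final answer: 23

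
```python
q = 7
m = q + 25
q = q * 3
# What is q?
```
Trace:
  q=7
  q=7, m=32
  q=21, m=32

Final answer: 21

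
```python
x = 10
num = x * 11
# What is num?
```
Trace:
  x=10
  x=10, num=110

Final answer: 110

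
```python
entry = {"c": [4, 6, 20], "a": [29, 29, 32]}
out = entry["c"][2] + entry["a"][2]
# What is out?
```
Trace:
  entry={'c': [4, 6, 20], 'a': [29, 29, 32]}
  entry={'c': [4, 6, 20], 'a': [29, 29, 32]}, out=52

Final answer: 52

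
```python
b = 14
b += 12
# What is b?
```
Trace:
  b=14
  b=26

Final answer: 26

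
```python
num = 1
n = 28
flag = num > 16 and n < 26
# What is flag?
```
Trace:
  num=1
  num=1, n=28
  num=1, n=28, flag=False

Final answer: False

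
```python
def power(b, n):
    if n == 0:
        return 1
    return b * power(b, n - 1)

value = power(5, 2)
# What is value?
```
Call trace:
power(b=5, n=2)
  power(b=5, n=1)
    power(b=5, n=0)
    -> return 1
  -> return 5
-> return 25

Final answer: 25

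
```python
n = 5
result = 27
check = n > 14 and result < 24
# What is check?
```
Trace:
  n=5
  n=5, result=27
  n=5, result=27, check=False

Final answer: False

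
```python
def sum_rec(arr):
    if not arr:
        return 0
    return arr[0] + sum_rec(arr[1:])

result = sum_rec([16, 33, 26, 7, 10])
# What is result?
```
Call trace:
sum_rec(arr=[16, 33, 26, 7, 10])
  sum_rec(arr=[33, 26, 7, 10])
    sum_rec(arr=[26, 7, 10])
      sum_rec(arr=[7, 10])
        sum_rec(arr=[10])
          sum_rec(arr=[])
          -> return 0
        -> return 10
      -> return 17
    -> return 43
  -> return 76
-> return 92

Final answer: 92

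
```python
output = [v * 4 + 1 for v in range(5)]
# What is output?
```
Trace:
  v=0
  v=1
  v=2
  v=3
  v=4
  output=[1, 5, 9, 13, 17]

Final answer: [1, 5, 9, 13, 17]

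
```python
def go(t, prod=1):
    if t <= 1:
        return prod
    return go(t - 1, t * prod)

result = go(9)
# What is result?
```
Call trace:
go(t=9, prod=1)
  go(t=8, prod=9)
    go(t=7, prod=72)
      go(t=6, prod=504)
        go(t=5, prod=3024)
          go(t=4, prod=15120)
            go(t=3, prod=60480)
              go(t=2, prod=181440)
                go(t=1, prod=362880)
                -> return 362880
              -> return 362880
            -> return 362880
          -> return 362880
        -> return 362880
      -> return 362880
    -> return 362880
  -> return 362880
-> return 362880

Final answer: 362880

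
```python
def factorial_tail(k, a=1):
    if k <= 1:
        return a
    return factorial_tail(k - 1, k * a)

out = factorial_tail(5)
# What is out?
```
Call trace:
factorial_tail(k=5, a=1)
  factorial_tail(k=4, a=5)
    factorial_tail(k=3, a=20)
      factorial_tail(k=2, a=60)
        factorial_tail(k=1, a=120)
        -> return 120
      -> return 120
    -> return 120
  -> return 120
-> return 120

Final answer: 120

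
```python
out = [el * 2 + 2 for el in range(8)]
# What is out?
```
Trace:
  el=0
  el=1
  el=2
  el=3
  el=4
  el=5
  el=6
  el=7
  out=[2, 4, 6, 8, 10, 12, 14, 16]

Final answer: [2, 4, 6, 8, 10, 12, 14, 16]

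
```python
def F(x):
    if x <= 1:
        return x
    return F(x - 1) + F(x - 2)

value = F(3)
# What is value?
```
Call trace:
F(x=3)
  F(x=2)
    F(x=1)
    -> return 1
    F(x=0)
    -> return 0
  -> return 1
  F(x=1)
  -> return 1
-> return 2

Final answer: 2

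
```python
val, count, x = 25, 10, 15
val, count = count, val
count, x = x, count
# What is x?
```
Trace:
  val=25, count=10, x=15
  val=10, count=25, x=15
  val=10, count=15, x=25

Final answer: 25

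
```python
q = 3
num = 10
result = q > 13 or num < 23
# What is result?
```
Trace:
  q=3
  q=3, num=10
  q=3, num=10, result=True

Final answer: True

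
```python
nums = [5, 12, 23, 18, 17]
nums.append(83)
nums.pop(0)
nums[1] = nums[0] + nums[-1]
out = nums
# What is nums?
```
Trace:
  nums=[5, 12, 23, 18, 17]
  nums=[5, 12, 23, 18, 17, 83]
  nums=[12, 23, 18, 17, 83]
  nums=[12, 95, 18, 17, 83]
  nums=[12, 95, 18, 17, 83], out=[12, 95, 18, 17, 83]

Final answer: [12, 95, 18, 17, 83]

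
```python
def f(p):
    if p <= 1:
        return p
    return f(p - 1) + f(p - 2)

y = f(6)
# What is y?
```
Call trace (a repeated sub-call is expanded the first time; later identical calls just restate its return value):
f(p=6)
  f(p=5)
    f(p=4)
      f(p=3)
        f(p=2)
          f(p=1)
          -> return 1
          f(p=0)
          -> return 0
        -> return 1
        f(p=1)
        -> return 1
      -> return 2
      f(p=2) -> return 1  (same call as traced above)
    -> return 3
    f(p=3) -> return 2  (same call as traced above)
  -> return 5
  f(p=4) -> return 3  (same call as traced above)
-> return 8

Final answer: 8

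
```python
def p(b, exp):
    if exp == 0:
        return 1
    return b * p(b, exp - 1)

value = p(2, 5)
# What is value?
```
Call trace:
p(b=2, exp=5)
  p(b=2, exp=4)
    p(b=2, exp=3)
      p(b=2, exp=2)
        p(b=2, exp=1)
          p(b=2, exp=0)
          -> return 1
        -> return 2
      -> return 4
    -> return 8
  -> return 16
-> return 32

Final answer: 32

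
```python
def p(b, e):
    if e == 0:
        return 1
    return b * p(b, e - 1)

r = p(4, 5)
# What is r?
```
Call trace:
p(b=4, e=5)
  p(b=4, e=4)
    p(b=4, e=3)
      p(b=4, e=2)
        p(b=4, e=1)
          p(b=4, e=0)
          -> return 1
        -> return 4
      -> return 16
    -> return 64
  -> return 256
-> return 1024

Final answer: 1024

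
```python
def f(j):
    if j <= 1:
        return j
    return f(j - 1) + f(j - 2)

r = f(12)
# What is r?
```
Call trace (a repeated sub-call is expanded the first time; later identical calls just restate its return value):
f(j=12)
  f(j=11)
    f(j=10)
      f(j=9)
        f(j=8)
          f(j=7)
            f(j=6)
              f(j=5)
                f(j=4)
                  f(j=3)
                    f(j=2)
                      f(j=1)
                      -> return 1
                      f(j=0)
                      -> return 0
                    -> return 1
                    f(j=1)
                    -> return 1
                  -> return 2
                  f(j=2) -> return 1  (same call as traced above)
                -> return 3
                f(j=3) -> return 2  (same call as traced above)
              -> return 5
              f(j=4) -> return 3  (same call as traced above)
            -> return 8
            f(j=5) -> return 5  (same call as traced above)
          -> return 13
          f(j=6) -> return 8  (same call as traced above)
        -> return 21
        f(j=7) -> return 13  (same call as traced above)
      -> return 34
      f(j=8) -> return 21  (same call as traced above)
    -> return 55
    f(j=9) -> return 34  (same call as traced above)
  -> return 89
  f(j=10) -> return 55  (same call as traced above)
-> return 144

Final answer: 144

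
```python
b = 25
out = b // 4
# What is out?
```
Trace:
  b=25
  b=25, out=6

Final answer: 6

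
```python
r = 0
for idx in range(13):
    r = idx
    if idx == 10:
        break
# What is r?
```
Trace:
  r=0
  r=0, idx=0
  r=1, idx=1
  r=2, idx=2
  r=3, idx=3
  r=4, idx=4
  r=5, idx=5
  r=6, idx=6
  r=7, idx=7
  r=8, idx=8
  r=9, idx=9
  r=10, idx=10

Final answer: 10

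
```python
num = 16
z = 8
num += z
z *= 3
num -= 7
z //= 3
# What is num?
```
Trace:
  num=16
  num=16, z=8
  num=24, z=8
  num=24, z=24
  num=17, z=24
  num=17, z=8

Final answer: 17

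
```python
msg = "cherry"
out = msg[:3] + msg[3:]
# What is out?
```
Trace:
  msg='cherry'
  msg='cherry', out='cherry'

Final answer: 'cherry'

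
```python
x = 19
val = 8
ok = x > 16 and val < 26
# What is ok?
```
Trace:
  x=19
  x=19, val=8
  x=19, val=8, ok=True

Final answer: True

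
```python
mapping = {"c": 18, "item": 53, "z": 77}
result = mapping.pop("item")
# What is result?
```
Trace:
  mapping={'c': 18, 'item': 53, 'z': 77}
  mapping={'c': 18, 'z': 77}, result=53

Final answer: 53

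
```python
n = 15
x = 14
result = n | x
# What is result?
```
Trace:
  n=15
  n=15, x=14
  n=15, x=14, result=15

Final answer: 15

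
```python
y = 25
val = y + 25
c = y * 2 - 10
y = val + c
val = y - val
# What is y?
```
Trace:
  y=25
  y=25, val=50
  y=25, val=50, c=40
  y=90, val=50, c=40
  y=90, val=40, c=40

Final answer: 90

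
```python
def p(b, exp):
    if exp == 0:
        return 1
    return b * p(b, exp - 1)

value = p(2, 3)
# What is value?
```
Call trace:
p(b=2, exp=3)
  p(b=2, exp=2)
    p(b=2, exp=1)
      p(b=2, exp=0)
      -> return 1
    -> return 2
  -> return 4
-> return 8

Final answer: 8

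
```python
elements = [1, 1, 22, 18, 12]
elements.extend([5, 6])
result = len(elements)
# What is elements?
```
Trace:
  elements=[1, 1, 22, 18, 12]
  elements=[1, 1, 22, 18, 12, 5, 6]
  elements=[1, 1, 22, 18, 12, 5, 6], result=7

Final answer: [1, 1, 22, 18, 12, 5, 6]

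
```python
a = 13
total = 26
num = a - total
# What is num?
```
Trace:
  a=13
  a=13, total=26
  a=13, total=26, num=-13

Final answer: -13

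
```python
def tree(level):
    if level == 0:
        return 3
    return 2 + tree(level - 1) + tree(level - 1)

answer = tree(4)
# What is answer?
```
Call trace (a repeated sub-call is expanded the first time; later identical calls just restate its return value):
tree(level=4)
  tree(level=3)
    tree(level=2)
      tree(level=1)
        tree(level=0)
        -> return 3
        tree(level=0)
        -> return 3
      -> return 8
      tree(level=1) -> return 8  (same call as traced above)
    -> return 18
    tree(level=2) -> return 18  (same call as traced above)
  -> return 38
  tree(level=3) -> return 38  (same call as traced above)
-> return 78

Final answer: 78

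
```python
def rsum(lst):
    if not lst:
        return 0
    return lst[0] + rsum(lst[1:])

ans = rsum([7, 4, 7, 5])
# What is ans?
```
Call trace:
rsum(lst=[7, 4, 7, 5])
  rsum(lst=[4, 7, 5])
    rsum(lst=[7, 5])
      rsum(lst=[5])
        rsum(lst=[])
        -> return 0
      -> return 5
    -> return 12
  -> return 16
-> return 23

Final answer: 23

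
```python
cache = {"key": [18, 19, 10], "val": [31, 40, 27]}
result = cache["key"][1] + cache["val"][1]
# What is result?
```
Trace:
  cache={'key': [18, 19, 10], 'val': [31, 40, 27]}
  cache={'key': [18, 19, 10], 'val': [31, 40, 27]}, result=59

Final answer: 59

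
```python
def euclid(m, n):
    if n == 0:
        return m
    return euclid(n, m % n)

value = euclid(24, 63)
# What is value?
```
Call trace:
euclid(m=24, n=63)
  euclid(m=63, n=24)
    euclid(m=24, n=15)
      euclid(m=15, n=9)
        euclid(m=9, n=6)
          euclid(m=6, n=3)
            euclid(m=3, n=0)
            -> return 3
          -> return 3
        -> return 3
      -> return 3
    -> return 3
  -> return 3
-> return 3

Final answer: 3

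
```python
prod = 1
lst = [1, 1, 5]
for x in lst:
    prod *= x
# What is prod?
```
Trace:
  prod=1
  prod=1, x=1
  prod=1, x=1
  prod=5, x=5

Final answer: 5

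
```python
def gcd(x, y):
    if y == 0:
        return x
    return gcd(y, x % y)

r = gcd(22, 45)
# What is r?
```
Call trace:
gcd(x=22, y=45)
  gcd(x=45, y=22)
    gcd(x=22, y=1)
      gcd(x=1, y=0)
      -> return 1
    -> return 1
  -> return 1
-> return 1

Final answer: 1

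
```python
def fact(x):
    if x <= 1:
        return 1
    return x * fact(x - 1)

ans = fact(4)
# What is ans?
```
Call trace:
fact(x=4)
  fact(x=3)
    fact(x=2)
      fact(x=1)
      -> return 1
    -> return 2
  -> return 6
-> return 24

Final answer: 24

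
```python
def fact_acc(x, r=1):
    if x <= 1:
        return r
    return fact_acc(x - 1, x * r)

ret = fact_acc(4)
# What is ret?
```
Call trace:
fact_acc(x=4, r=1)
  fact_acc(x=3, r=4)
    fact_acc(x=2, r=12)
      fact_acc(x=1, r=24)
      -> return 24
    -> return 24
  -> return 24
-> return 24

Final answer: 24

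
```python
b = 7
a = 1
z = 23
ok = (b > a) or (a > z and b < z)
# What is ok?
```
Trace:
  b=7
  b=7, a=1
  b=7, a=1, z=23
  b=7, a=1, z=23, ok=True

Final answer: True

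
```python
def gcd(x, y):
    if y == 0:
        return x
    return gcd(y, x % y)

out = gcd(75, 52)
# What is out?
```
Call trace:
gcd(x=75, y=52)
  gcd(x=52, y=23)
    gcd(x=23, y=6)
      gcd(x=6, y=5)
        gcd(x=5, y=1)
          gcd(x=1, y=0)
          -> return 1
        -> return 1
      -> return 1
    -> return 1
  -> return 1
-> return 1

Final answer: 1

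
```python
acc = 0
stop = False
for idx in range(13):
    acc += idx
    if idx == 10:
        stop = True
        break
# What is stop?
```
Trace:
  acc=0
  acc=0, stop=False
  acc=0, stop=False, idx=0
  acc=1, stop=False, idx=1
  acc=3, stop=False, idx=2
  acc=6, stop=False, idx=3
  acc=10, stop=False, idx=4
  acc=15, stop=False, idx=5
  acc=21, stop=False, idx=6
  acc=28, stop=False, idx=7
  acc=36, stop=False, idx=8
  acc=45, stop=False, idx=9
  acc=55, stop=True, idx=10

Final answer: True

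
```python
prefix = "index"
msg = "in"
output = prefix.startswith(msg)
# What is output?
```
Trace:
  prefix='index'
  prefix='index', msg='in'
  prefix='index', msg='in', output=True

Final answer: True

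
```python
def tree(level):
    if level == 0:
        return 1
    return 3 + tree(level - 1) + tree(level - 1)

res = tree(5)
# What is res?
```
Call trace (a repeated sub-call is expanded the first time; later identical calls just restate its return value):
tree(level=5)
  tree(level=4)
    tree(level=3)
      tree(level=2)
        tree(level=1)
          tree(level=0)
          -> return 1
          tree(level=0)
          -> return 1
        -> return 5
        tree(level=1) -> return 5  (same call as traced above)
      -> return 13
      tree(level=2) -> return 13  (same call as traced above)
    -> return 29
    tree(level=3) -> return 29  (same call as traced above)
  -> return 61
  tree(level=4) -> return 61  (same call as traced above)
-> return 125

Final answer: 125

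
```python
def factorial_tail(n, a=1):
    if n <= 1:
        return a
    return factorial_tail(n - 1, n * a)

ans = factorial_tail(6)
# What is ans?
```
Call trace:
factorial_tail(n=6, a=1)
  factorial_tail(n=5, a=6)
    factorial_tail(n=4, a=30)
      factorial_tail(n=3, a=120)
        factorial_tail(n=2, a=360)
          factorial_tail(n=1, a=720)
          -> return 720
        -> return 720
      -> return 720
    -> return 720
  -> return 720
-> return 720

Final answer: 720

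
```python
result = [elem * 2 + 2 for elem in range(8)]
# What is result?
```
Trace:
  elem=0
  elem=1
  elem=2
  elem=3
  elem=4
  elem=5
  elem=6
  elem=7
  result=[2, 4, 6, 8, 10, 12, 14, 16]

Final answer: [2, 4, 6, 8, 10, 12, 14, 16]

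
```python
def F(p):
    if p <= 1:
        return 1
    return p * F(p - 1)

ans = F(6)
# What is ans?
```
Call trace:
F(p=6)
  F(p=5)
    F(p=4)
      F(p=3)
        F(p=2)
          F(p=1)
          -> return 1
        -> return 2
      -> return 6
    -> return 24
  -> return 120
-> return 720

Final answer: 720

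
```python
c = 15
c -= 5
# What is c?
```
Trace:
  c=15
  c=10

Final answer: 10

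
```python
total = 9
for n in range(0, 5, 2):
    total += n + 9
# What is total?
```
Trace:
  total=9
  total=18, n=0
  total=29, n=2
  total=42, n=4

Final answer: 42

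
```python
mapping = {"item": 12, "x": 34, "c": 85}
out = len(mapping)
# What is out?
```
Trace:
  mapping={'item': 12, 'x': 34, 'c': 85}
  mapping={'item': 12, 'x': 34, 'c': 85}, out=3

Final answer: 3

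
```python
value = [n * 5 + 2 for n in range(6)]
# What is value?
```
Trace:
  n=0
  n=1
  n=2
  n=3
  n=4
  n=5
  value=[2, 7, 12, 17, 22, 27]

Final answer: [2, 7, 12, 17, 22, 27]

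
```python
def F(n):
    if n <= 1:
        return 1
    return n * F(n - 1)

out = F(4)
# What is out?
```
Call trace:
F(n=4)
  F(n=3)
    F(n=2)
      F(n=1)
      -> return 1
    -> return 2
  -> return 6
-> return 24

Final answer: 24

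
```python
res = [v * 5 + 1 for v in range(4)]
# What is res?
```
Trace:
  v=0
  v=1
  v=2
  v=3
  res=[1, 6, 11, 16]

Final answer: [1, 6, 11, 16]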